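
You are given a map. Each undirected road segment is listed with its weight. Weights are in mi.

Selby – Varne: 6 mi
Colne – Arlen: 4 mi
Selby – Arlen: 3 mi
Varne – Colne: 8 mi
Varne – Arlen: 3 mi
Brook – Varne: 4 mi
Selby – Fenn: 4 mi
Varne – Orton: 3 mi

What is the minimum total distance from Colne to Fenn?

11 mi

Compare a few routes:
Colne → Arlen → Varne → Selby → Fenn: 4+3+6+4 = 17
Colne → Arlen → Selby → Fenn: 4+3+4 = 11
Cheapest is Colne → Arlen → Selby → Fenn at 11 mi.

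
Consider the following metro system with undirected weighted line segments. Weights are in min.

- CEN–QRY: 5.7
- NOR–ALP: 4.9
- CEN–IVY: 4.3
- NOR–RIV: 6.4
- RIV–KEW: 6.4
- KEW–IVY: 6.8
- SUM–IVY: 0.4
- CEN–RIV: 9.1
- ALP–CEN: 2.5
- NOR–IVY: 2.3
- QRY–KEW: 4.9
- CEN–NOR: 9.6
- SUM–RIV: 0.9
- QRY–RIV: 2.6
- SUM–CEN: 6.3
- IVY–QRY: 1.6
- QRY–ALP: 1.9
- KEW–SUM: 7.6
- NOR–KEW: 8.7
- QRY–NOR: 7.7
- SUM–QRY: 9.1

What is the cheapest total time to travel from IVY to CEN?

4.3 min

Running Dijkstra from IVY:
IVY: 0
SUM: 0.4  (via IVY)
RIV: 1.3  (via SUM)
QRY: 1.6  (via IVY)
NOR: 2.3  (via IVY)
ALP: 3.5  (via QRY)
CEN: 4.3  (via IVY)
Shortest route: IVY–CEN = 4.3 min.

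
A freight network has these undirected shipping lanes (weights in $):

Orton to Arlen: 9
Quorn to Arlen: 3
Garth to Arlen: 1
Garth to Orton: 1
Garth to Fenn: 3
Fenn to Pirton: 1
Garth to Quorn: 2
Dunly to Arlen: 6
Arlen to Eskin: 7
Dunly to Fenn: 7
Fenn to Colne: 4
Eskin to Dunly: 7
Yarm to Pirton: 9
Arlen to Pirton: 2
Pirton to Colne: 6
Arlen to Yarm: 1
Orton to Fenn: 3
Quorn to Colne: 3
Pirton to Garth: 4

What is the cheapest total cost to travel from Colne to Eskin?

$13

Shortest distances from Colne:
Colne: 0
Quorn: 3  (via Colne)
Fenn: 4  (via Colne)
Pirton: 5  (via Fenn)
Garth: 5  (via Quorn)
Arlen: 6  (via Quorn)
Orton: 6  (via Garth)
Yarm: 7  (via Arlen)
Dunly: 11  (via Fenn)
Eskin: 13  (via Arlen)
Shortest route: Colne–Quorn–Arlen–Eskin = $13.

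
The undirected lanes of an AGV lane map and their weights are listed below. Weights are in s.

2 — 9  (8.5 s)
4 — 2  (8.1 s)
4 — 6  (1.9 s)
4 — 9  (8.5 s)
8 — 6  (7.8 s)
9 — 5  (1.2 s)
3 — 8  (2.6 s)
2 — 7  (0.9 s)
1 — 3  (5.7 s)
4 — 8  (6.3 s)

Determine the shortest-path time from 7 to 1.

Compare a few routes:
7–2–4–6–8–3–1: 0.9+8.1+1.9+7.8+2.6+5.7 = 27
7–2–4–8–3–1: 0.9+8.1+6.3+2.6+5.7 = 23.6
Cheapest is 7–2–4–8–3–1 at 23.6 s.

23.6 s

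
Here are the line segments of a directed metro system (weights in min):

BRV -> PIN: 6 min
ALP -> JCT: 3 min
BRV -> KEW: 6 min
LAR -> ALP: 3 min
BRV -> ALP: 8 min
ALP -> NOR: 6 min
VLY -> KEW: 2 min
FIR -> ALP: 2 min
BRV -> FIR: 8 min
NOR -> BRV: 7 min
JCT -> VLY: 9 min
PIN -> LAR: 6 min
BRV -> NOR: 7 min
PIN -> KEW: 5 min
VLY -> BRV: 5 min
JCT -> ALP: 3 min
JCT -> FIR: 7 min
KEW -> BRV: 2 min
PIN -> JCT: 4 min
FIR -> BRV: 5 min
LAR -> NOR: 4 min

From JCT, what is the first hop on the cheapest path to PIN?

FIR

Compare a few routes:
JCT - ALP - NOR - BRV - PIN: 3+6+7+6 = 22
JCT - FIR - BRV - PIN: 7+5+6 = 18
JCT - VLY - KEW - BRV - PIN: 9+2+2+6 = 19
JCT - VLY - BRV - PIN: 9+5+6 = 20
The minimum is 18 min via JCT - FIR - BRV - PIN.
So from JCT the first move is to FIR.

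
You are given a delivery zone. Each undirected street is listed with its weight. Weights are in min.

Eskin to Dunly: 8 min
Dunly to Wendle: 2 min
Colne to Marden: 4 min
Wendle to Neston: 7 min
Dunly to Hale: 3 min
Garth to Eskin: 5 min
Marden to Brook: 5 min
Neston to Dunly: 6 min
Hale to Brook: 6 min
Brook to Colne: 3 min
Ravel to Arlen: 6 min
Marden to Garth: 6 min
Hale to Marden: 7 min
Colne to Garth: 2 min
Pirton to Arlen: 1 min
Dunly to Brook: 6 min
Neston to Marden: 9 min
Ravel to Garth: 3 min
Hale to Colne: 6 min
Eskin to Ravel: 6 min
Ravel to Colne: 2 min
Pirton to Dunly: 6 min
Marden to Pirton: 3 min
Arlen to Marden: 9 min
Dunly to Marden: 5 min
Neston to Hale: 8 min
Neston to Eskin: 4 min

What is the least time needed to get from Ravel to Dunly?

11 min

Shortest distances from Ravel:
Ravel: 0
Colne: 2  (via Ravel)
Garth: 3  (via Ravel)
Brook: 5  (via Colne)
Marden: 6  (via Colne)
Eskin: 6  (via Ravel)
Arlen: 6  (via Ravel)
Pirton: 7  (via Arlen)
Hale: 8  (via Colne)
Neston: 10  (via Eskin)
Dunly: 11  (via Brook)
Shortest route: Ravel–Colne–Brook–Dunly = 11 min.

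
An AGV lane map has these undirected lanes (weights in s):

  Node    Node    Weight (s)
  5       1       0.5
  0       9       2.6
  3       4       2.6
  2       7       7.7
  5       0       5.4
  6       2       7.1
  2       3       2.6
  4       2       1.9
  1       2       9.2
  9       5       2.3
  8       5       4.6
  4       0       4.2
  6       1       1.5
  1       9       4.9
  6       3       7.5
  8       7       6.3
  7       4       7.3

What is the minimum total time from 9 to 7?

13.2 s

Compare a few routes:
9 - 0 - 4 - 7: 2.6+4.2+7.3 = 14.1
9 - 5 - 8 - 7: 2.3+4.6+6.3 = 13.2
The minimum is 13.2 s via 9 - 5 - 8 - 7.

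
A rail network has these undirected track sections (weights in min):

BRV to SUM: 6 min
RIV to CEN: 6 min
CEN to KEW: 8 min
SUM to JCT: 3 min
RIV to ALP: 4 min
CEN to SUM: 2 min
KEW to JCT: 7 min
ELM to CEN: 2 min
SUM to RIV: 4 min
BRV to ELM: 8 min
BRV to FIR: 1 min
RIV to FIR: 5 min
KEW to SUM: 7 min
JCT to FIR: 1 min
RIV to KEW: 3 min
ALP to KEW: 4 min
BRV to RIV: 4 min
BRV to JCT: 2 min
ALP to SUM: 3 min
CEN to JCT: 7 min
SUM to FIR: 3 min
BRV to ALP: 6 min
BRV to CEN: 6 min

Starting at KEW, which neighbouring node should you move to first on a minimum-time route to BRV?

Compare a few routes:
KEW - JCT - FIR - BRV: 7+1+1 = 9
KEW - RIV - FIR - BRV: 3+5+1 = 9
KEW - RIV - BRV: 3+4 = 7
KEW - JCT - BRV: 7+2 = 9
The minimum is 7 min via KEW - RIV - BRV.
So from KEW the first move is to RIV.

RIV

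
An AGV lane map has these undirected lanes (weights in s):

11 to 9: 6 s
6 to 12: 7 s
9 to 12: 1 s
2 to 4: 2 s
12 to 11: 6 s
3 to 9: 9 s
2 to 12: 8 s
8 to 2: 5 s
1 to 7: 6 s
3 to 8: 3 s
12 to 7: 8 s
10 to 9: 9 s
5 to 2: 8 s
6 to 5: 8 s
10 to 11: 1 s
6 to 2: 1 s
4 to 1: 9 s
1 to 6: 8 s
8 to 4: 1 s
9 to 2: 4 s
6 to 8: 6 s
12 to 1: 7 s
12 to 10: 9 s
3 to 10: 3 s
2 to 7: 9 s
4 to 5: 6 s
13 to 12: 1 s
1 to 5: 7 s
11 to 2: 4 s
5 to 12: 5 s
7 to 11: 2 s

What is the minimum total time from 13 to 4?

8 s

Compare a few routes:
13–12–2–4: 1+8+2 = 11
13–12–9–2–4: 1+1+4+2 = 8
Cheapest is 13–12–9–2–4 at 8 s.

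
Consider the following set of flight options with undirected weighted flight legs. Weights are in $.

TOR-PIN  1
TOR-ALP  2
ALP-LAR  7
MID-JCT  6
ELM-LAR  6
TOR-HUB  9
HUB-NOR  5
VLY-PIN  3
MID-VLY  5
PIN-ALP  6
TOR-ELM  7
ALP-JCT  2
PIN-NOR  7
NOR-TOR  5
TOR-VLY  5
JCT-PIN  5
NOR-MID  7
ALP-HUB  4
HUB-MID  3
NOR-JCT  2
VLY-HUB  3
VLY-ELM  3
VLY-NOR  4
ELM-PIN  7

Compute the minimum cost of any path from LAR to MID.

Enumerating some paths:
LAR–ELM–VLY–MID: 6+3+5 = 14
LAR–ELM–VLY–HUB–MID: 6+3+3+3 = 15
Cheapest is LAR–ELM–VLY–MID at $14.

$14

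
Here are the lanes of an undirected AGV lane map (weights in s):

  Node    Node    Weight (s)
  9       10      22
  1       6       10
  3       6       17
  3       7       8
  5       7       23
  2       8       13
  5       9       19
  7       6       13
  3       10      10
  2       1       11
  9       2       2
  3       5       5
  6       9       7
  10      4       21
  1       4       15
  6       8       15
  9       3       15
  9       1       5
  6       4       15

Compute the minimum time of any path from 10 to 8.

Shortest distances from 10:
10: 0
3: 10  (via 10)
5: 15  (via 3)
7: 18  (via 3)
4: 21  (via 10)
9: 22  (via 10)
2: 24  (via 9)
1: 27  (via 9)
6: 27  (via 3)
8: 37  (via 2)
Shortest route: 10–9–2–8 = 37 s.

37 s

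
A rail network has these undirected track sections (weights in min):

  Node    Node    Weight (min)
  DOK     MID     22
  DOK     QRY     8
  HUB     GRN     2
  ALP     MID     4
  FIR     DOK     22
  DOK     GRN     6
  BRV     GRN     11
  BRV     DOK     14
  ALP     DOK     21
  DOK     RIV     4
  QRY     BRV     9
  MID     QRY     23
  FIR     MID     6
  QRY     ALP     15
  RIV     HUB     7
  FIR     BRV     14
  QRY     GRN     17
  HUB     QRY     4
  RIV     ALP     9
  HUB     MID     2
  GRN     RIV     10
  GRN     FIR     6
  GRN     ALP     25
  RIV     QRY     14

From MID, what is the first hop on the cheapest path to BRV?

HUB

Compare a few routes:
MID - FIR - GRN - BRV: 6+6+11 = 23
MID - HUB - GRN - BRV: 2+2+11 = 15
MID - FIR - BRV: 6+14 = 20
The minimum is 15 min via MID - HUB - GRN - BRV.
So from MID the first move is to HUB.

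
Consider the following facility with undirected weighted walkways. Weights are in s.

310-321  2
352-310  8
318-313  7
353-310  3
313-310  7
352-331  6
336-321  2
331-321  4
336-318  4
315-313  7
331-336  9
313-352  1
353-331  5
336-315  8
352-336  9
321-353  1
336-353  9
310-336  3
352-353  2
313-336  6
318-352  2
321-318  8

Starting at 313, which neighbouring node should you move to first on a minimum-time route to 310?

Compare a few routes:
313 - 310: 7 = 7
313 - 352 - 353 - 310: 1+2+3 = 6
Cheapest is 313 - 352 - 353 - 310 at 6 s.
So from 313 the first move is to 352.

352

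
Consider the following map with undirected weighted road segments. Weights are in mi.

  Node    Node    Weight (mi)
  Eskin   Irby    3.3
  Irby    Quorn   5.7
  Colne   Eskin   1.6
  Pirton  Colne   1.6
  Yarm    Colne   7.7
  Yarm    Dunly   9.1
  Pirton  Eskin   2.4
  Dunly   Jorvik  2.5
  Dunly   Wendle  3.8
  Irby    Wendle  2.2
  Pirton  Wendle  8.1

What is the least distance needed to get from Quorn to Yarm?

18.3 mi

Shortest distances from Quorn:
Quorn: 0
Irby: 5.7  (via Quorn)
Wendle: 7.9  (via Irby)
Eskin: 9  (via Irby)
Colne: 10.6  (via Eskin)
Pirton: 11.4  (via Eskin)
Dunly: 11.7  (via Wendle)
Jorvik: 14.2  (via Dunly)
Yarm: 18.3  (via Colne)
Shortest route: Quorn → Irby → Eskin → Colne → Yarm = 18.3 mi.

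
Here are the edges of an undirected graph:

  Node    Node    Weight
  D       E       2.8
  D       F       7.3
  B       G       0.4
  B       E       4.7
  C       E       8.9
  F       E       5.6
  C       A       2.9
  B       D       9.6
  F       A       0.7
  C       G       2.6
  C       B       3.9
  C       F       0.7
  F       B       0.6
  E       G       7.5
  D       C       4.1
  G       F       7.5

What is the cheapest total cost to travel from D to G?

Shortest distances from D:
D: 0
E: 2.8  (via D)
C: 4.1  (via D)
F: 4.8  (via C)
B: 5.4  (via F)
A: 5.5  (via F)
G: 5.8  (via B)
Shortest route: D → C → F → B → G = 5.8.

5.8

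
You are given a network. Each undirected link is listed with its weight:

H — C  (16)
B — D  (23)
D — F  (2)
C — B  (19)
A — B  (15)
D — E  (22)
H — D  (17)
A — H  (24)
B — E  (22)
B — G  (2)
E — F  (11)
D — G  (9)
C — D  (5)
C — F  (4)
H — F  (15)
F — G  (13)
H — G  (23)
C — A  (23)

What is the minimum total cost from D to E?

Compare a few routes:
D → C → F → E: 5+4+11 = 20
D → F → E: 2+11 = 13
The minimum is 13 via D → F → E.

13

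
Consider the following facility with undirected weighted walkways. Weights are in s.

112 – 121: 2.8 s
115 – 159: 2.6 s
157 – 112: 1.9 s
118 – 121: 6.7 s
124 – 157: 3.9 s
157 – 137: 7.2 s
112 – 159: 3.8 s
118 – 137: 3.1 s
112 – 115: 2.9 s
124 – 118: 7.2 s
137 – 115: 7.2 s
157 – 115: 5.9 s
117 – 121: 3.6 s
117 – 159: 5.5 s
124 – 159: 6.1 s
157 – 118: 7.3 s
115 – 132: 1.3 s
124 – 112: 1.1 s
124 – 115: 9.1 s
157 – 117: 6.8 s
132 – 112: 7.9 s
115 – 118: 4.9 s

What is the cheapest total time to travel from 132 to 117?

Compare a few routes:
132 - 115 - 159 - 117: 1.3+2.6+5.5 = 9.4
132 - 115 - 112 - 157 - 117: 1.3+2.9+1.9+6.8 = 12.9
132 - 115 - 112 - 121 - 117: 1.3+2.9+2.8+3.6 = 10.6
The minimum is 9.4 s via 132 - 115 - 159 - 117.

9.4 s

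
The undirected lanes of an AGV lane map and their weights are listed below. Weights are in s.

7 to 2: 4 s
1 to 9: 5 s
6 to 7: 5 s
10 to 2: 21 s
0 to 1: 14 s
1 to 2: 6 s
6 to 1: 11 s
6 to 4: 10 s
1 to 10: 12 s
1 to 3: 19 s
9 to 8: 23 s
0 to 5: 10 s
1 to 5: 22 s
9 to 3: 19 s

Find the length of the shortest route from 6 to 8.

Settle nodes by increasing distance from 6:
6: 0
7: 5  (via 6)
2: 9  (via 7)
4: 10  (via 6)
1: 11  (via 6)
9: 16  (via 1)
10: 23  (via 1)
0: 25  (via 1)
3: 30  (via 1)
5: 33  (via 1)
8: 39  (via 9)
Shortest route: 6 → 1 → 9 → 8 = 39 s.

39 s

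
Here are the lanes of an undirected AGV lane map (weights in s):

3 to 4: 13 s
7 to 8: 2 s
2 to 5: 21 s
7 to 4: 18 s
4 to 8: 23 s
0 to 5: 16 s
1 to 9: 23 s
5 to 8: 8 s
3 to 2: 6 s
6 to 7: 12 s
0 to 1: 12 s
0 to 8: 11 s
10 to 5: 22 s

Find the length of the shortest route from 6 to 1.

Enumerating some paths:
6 - 7 - 4 - 8 - 0 - 1: 12+18+23+11+12 = 76
6 - 7 - 4 - 8 - 5 - 0 - 1: 12+18+23+8+16+12 = 89
6 - 7 - 8 - 5 - 0 - 1: 12+2+8+16+12 = 50
6 - 7 - 8 - 0 - 1: 12+2+11+12 = 37
Cheapest is 6 - 7 - 8 - 0 - 1 at 37 s.

37 s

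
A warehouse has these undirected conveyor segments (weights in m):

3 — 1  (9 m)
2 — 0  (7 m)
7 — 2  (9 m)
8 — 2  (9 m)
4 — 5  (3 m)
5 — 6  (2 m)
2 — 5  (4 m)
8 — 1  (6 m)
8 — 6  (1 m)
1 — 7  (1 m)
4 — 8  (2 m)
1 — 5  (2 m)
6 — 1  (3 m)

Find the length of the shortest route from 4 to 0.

14 m

Running Dijkstra from 4:
4: 0
8: 2  (via 4)
5: 3  (via 4)
6: 3  (via 8)
1: 5  (via 5)
7: 6  (via 1)
2: 7  (via 5)
0: 14  (via 2)
Shortest route: 4–5–2–0 = 14 m.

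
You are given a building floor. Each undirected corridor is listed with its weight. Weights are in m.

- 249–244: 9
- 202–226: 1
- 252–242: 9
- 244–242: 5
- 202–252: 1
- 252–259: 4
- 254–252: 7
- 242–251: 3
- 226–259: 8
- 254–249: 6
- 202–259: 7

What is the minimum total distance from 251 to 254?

19 m

Compare a few routes:
251 - 242 - 244 - 249 - 254: 3+5+9+6 = 23
251 - 242 - 252 - 254: 3+9+7 = 19
Cheapest is 251 - 242 - 252 - 254 at 19 m.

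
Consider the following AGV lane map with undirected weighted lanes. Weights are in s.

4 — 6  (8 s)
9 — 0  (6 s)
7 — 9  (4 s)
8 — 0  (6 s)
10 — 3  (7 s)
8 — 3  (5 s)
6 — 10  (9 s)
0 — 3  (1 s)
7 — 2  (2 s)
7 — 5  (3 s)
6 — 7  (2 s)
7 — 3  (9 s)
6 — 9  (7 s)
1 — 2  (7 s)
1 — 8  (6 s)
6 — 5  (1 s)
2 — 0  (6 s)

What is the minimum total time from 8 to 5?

Enumerating some paths:
8–1–2–7–5: 6+7+2+3 = 18
8–3–7–5: 5+9+3 = 17
Cheapest is 8–3–7–5 at 17 s.

17 s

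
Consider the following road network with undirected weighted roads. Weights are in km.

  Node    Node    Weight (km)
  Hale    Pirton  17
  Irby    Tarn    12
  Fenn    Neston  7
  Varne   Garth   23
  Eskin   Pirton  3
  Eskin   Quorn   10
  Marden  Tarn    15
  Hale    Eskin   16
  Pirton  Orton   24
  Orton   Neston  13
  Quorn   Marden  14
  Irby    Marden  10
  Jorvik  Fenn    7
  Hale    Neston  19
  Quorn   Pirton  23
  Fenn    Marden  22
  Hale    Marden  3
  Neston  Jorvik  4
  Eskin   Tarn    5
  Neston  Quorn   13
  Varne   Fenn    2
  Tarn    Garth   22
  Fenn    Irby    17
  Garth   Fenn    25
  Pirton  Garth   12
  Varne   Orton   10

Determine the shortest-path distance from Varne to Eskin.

Candidate routes:
Varne–Fenn–Jorvik–Neston–Quorn–Eskin: 2+7+4+13+10 = 36
Varne–Fenn–Irby–Tarn–Eskin: 2+17+12+5 = 36
Varne–Fenn–Neston–Quorn–Eskin: 2+7+13+10 = 32
The minimum is 32 km via Varne–Fenn–Neston–Quorn–Eskin.

32 km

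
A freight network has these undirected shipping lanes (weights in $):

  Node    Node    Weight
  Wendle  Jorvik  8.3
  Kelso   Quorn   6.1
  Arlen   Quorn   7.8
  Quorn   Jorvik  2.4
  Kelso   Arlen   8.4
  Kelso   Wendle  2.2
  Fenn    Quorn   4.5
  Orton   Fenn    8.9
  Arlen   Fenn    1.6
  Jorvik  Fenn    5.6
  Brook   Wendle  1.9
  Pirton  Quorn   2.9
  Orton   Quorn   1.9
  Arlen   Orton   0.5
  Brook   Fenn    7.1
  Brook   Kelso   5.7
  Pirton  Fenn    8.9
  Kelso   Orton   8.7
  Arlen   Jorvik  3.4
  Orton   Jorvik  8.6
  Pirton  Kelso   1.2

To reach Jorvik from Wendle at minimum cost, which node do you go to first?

Candidate routes:
Wendle–Kelso–Quorn–Jorvik: 2.2+6.1+2.4 = 10.7
Wendle–Kelso–Pirton–Quorn–Orton–Arlen–Jorvik: 2.2+1.2+2.9+1.9+0.5+3.4 = 12.1
Wendle–Kelso–Pirton–Quorn–Jorvik: 2.2+1.2+2.9+2.4 = 8.7
Wendle–Jorvik: 8.3 = 8.3
The minimum is $8.3 via Wendle–Jorvik.
So from Wendle the first move is to Jorvik.

Jorvik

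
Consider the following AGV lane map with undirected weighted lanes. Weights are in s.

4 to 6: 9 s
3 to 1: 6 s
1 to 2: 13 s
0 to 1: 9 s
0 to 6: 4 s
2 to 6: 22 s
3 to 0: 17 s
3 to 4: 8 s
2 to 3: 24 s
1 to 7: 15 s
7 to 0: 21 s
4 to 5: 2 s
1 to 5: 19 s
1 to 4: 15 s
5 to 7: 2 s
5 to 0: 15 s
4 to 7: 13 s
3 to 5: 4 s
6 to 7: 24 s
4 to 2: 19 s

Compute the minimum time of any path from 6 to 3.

15 s

Compare a few routes:
6 → 4 → 5 → 3: 9+2+4 = 15
6 → 4 → 3: 9+8 = 17
Cheapest is 6 → 4 → 5 → 3 at 15 s.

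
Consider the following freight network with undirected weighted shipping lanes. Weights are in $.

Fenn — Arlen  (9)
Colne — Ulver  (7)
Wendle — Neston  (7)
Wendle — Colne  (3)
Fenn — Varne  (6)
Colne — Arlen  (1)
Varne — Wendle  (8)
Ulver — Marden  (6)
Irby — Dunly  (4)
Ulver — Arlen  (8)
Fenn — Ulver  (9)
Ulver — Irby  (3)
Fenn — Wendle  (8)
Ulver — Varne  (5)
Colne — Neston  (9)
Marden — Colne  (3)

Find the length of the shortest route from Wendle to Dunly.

$17

Candidate routes:
Wendle → Colne → Ulver → Irby → Dunly: 3+7+3+4 = 17
Wendle → Colne → Marden → Ulver → Irby → Dunly: 3+3+6+3+4 = 19
Wendle → Colne → Arlen → Ulver → Irby → Dunly: 3+1+8+3+4 = 19
The minimum is $17 via Wendle → Colne → Ulver → Irby → Dunly.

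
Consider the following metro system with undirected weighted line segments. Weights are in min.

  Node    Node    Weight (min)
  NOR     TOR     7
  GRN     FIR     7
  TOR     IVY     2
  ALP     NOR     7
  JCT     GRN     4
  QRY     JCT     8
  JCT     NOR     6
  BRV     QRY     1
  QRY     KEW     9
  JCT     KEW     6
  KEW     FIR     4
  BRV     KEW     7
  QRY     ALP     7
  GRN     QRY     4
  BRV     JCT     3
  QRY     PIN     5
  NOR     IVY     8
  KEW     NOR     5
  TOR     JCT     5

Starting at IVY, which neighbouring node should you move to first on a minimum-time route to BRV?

TOR

Candidate routes:
IVY → TOR → JCT → QRY → BRV: 2+5+8+1 = 16
IVY → TOR → JCT → BRV: 2+5+3 = 10
Cheapest is IVY → TOR → JCT → BRV at 10 min.
So from IVY the first move is to TOR.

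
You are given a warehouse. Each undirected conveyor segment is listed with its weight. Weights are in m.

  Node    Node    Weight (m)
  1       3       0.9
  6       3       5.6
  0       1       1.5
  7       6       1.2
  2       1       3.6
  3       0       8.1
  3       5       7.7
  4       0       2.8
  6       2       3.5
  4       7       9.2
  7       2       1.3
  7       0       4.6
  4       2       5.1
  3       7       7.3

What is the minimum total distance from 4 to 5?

Running Dijkstra from 4:
4: 0
0: 2.8  (via 4)
1: 4.3  (via 0)
2: 5.1  (via 4)
3: 5.2  (via 1)
7: 6.4  (via 2)
6: 7.6  (via 7)
5: 12.9  (via 3)
Shortest route: 4 → 0 → 1 → 3 → 5 = 12.9 m.

12.9 m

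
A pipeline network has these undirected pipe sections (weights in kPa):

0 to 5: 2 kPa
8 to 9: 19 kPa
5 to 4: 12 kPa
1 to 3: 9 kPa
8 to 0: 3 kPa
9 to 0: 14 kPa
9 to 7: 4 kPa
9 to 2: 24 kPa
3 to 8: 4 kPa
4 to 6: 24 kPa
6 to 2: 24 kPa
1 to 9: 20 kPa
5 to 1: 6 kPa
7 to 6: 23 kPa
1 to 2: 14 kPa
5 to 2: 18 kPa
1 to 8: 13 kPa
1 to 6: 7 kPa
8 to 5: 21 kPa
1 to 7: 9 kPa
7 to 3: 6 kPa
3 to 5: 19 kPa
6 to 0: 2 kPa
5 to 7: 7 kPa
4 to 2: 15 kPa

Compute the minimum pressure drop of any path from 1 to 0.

Compare a few routes:
1 - 8 - 0: 13+3 = 16
1 - 6 - 0: 7+2 = 9
1 - 5 - 0: 6+2 = 8
Cheapest is 1 - 5 - 0 at 8 kPa.

8 kPa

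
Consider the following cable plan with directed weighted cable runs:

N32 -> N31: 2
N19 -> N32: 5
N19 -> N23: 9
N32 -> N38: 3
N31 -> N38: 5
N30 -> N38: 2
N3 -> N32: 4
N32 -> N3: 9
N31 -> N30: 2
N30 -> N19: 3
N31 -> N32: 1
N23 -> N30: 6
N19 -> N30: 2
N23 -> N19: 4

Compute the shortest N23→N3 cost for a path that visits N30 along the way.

Shortest N23→N30: N23 → N30 = 6
Shortest N30→N3: N30 → N19 → N32 → N3 = 17
Total via N30: 6 + 17 = 23.

23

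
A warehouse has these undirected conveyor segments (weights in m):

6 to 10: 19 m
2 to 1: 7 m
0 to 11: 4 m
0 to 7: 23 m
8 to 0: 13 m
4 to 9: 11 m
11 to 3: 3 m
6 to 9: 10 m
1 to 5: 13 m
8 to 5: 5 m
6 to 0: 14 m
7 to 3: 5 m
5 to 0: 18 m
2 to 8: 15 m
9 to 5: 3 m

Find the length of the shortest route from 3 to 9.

28 m

Enumerating some paths:
3 → 11 → 0 → 5 → 9: 3+4+18+3 = 28
3 → 11 → 0 → 6 → 9: 3+4+14+10 = 31
Cheapest is 3 → 11 → 0 → 5 → 9 at 28 m.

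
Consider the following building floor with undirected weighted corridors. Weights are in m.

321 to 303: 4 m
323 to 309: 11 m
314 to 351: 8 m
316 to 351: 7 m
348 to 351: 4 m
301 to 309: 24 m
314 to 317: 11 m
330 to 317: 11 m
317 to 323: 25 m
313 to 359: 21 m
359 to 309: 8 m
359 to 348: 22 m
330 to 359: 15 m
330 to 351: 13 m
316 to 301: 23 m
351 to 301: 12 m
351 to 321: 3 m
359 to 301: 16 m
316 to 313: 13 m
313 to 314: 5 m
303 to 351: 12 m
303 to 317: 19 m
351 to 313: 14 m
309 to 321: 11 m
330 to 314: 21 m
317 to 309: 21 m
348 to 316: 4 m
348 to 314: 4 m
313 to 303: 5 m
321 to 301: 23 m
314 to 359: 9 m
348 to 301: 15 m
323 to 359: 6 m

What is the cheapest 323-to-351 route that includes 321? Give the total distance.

Shortest 323→321: 323–309–321 = 22
Best 321 to 351: 321–351 costing 3
Total via 321: 22 + 3 = 25 m.

25 m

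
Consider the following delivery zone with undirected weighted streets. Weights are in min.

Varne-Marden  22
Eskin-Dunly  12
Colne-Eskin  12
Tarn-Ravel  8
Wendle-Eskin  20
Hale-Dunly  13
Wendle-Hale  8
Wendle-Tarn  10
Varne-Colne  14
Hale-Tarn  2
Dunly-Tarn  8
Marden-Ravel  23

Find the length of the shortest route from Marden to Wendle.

41 min

Candidate routes:
Marden → Varne → Colne → Eskin → Wendle: 22+14+12+20 = 68
Marden → Ravel → Tarn → Wendle: 23+8+10 = 41
Marden → Ravel → Tarn → Dunly → Eskin → Wendle: 23+8+8+12+20 = 71
Marden → Ravel → Tarn → Dunly → Hale → Wendle: 23+8+8+13+8 = 60
The minimum is 41 min via Marden → Ravel → Tarn → Wendle.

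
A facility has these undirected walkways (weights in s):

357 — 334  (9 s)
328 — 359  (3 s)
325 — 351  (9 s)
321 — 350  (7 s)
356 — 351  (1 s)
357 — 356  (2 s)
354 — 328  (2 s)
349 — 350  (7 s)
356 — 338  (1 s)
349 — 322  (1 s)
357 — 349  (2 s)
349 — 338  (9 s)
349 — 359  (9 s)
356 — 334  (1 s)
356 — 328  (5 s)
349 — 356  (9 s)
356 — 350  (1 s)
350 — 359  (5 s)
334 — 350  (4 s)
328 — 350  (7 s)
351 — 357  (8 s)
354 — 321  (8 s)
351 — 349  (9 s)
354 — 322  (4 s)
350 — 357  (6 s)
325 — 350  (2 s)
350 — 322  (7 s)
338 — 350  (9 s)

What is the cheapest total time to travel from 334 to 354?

Running Dijkstra from 334:
334: 0
356: 1  (via 334)
338: 2  (via 356)
351: 2  (via 356)
350: 2  (via 356)
357: 3  (via 356)
325: 4  (via 350)
349: 5  (via 357)
328: 6  (via 356)
322: 6  (via 349)
359: 7  (via 350)
354: 8  (via 328)
Shortest route: 334–356–328–354 = 8 s.

8 s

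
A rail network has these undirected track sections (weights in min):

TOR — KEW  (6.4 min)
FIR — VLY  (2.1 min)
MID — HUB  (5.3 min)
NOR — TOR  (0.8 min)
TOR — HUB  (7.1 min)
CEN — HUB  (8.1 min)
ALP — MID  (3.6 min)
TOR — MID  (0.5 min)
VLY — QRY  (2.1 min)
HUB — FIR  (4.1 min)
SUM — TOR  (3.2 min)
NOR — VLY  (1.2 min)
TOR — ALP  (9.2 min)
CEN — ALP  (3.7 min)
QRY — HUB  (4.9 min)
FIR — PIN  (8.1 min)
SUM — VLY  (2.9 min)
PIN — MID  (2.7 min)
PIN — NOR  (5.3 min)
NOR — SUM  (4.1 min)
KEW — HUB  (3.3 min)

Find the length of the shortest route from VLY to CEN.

Enumerating some paths:
VLY - SUM - TOR - MID - ALP - CEN: 2.9+3.2+0.5+3.6+3.7 = 13.9
VLY - NOR - TOR - MID - ALP - CEN: 1.2+0.8+0.5+3.6+3.7 = 9.8
The minimum is 9.8 min via VLY - NOR - TOR - MID - ALP - CEN.

9.8 min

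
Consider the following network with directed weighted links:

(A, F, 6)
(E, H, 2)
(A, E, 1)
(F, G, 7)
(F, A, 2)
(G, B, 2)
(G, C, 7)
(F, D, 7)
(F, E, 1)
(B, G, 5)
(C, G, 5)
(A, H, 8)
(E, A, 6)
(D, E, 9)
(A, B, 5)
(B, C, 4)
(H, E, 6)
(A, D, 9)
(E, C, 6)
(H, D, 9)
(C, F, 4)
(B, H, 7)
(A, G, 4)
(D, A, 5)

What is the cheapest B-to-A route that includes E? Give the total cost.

Best B to E: B → C → F → E costing 9
Shortest E→A: E → A = 6
Total via E: 9 + 6 = 15.

15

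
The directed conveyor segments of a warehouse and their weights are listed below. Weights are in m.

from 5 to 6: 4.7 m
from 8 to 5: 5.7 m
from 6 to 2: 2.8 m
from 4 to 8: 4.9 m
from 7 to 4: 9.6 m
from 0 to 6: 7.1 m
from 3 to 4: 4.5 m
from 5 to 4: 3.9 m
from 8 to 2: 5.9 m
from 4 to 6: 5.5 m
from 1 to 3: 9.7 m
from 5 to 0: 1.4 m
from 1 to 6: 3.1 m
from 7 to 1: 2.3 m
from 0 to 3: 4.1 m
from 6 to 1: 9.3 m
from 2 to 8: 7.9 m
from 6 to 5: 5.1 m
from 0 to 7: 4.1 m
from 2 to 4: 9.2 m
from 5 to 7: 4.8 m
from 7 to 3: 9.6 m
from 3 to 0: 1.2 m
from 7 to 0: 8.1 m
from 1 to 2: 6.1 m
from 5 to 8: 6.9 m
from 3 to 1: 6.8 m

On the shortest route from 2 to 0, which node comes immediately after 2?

8

Enumerating some paths:
2 → 4 → 6 → 5 → 0: 9.2+5.5+5.1+1.4 = 21.2
2 → 8 → 5 → 7 → 0: 7.9+5.7+4.8+8.1 = 26.5
2 → 4 → 8 → 5 → 0: 9.2+4.9+5.7+1.4 = 21.2
2 → 8 → 5 → 0: 7.9+5.7+1.4 = 15
The minimum is 15 m via 2 → 8 → 5 → 0.
So from 2 the first move is to 8.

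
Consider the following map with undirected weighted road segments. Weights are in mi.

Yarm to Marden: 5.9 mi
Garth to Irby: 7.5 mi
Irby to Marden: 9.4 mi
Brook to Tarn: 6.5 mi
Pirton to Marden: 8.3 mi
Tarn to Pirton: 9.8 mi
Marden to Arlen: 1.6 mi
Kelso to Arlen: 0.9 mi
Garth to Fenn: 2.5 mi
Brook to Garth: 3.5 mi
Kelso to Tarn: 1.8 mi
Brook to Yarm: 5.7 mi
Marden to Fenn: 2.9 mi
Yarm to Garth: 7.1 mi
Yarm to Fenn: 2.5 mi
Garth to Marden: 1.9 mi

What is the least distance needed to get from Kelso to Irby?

Candidate routes:
Kelso - Arlen - Marden - Fenn - Garth - Irby: 0.9+1.6+2.9+2.5+7.5 = 15.4
Kelso - Tarn - Brook - Garth - Irby: 1.8+6.5+3.5+7.5 = 19.3
Kelso - Arlen - Marden - Yarm - Fenn - Garth - Irby: 0.9+1.6+5.9+2.5+2.5+7.5 = 20.9
Kelso - Arlen - Marden - Irby: 0.9+1.6+9.4 = 11.9
Cheapest is Kelso - Arlen - Marden - Irby at 11.9 mi.

11.9 mi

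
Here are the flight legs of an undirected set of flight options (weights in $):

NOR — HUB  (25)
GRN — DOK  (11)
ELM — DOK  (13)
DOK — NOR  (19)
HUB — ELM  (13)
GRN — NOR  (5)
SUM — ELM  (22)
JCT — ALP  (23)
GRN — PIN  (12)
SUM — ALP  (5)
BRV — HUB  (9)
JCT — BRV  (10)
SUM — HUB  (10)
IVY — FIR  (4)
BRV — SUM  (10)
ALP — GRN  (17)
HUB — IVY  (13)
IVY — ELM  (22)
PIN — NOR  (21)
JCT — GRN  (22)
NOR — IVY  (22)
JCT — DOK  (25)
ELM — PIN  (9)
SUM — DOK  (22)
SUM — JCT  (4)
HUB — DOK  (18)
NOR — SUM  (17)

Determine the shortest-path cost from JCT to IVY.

Settle nodes by increasing distance from JCT:
JCT: 0
SUM: 4  (via JCT)
ALP: 9  (via SUM)
BRV: 10  (via JCT)
HUB: 14  (via SUM)
NOR: 21  (via SUM)
GRN: 22  (via JCT)
DOK: 25  (via JCT)
ELM: 26  (via SUM)
IVY: 27  (via HUB)
Shortest route: JCT → SUM → HUB → IVY = $27.

$27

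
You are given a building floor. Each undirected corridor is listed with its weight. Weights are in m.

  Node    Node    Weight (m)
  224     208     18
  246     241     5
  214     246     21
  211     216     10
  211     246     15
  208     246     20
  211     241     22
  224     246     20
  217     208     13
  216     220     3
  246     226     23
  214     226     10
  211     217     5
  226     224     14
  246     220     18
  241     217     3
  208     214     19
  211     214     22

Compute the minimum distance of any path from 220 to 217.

Candidate routes:
220 - 246 - 241 - 217: 18+5+3 = 26
220 - 216 - 211 - 217: 3+10+5 = 18
The minimum is 18 m via 220 - 216 - 211 - 217.

18 m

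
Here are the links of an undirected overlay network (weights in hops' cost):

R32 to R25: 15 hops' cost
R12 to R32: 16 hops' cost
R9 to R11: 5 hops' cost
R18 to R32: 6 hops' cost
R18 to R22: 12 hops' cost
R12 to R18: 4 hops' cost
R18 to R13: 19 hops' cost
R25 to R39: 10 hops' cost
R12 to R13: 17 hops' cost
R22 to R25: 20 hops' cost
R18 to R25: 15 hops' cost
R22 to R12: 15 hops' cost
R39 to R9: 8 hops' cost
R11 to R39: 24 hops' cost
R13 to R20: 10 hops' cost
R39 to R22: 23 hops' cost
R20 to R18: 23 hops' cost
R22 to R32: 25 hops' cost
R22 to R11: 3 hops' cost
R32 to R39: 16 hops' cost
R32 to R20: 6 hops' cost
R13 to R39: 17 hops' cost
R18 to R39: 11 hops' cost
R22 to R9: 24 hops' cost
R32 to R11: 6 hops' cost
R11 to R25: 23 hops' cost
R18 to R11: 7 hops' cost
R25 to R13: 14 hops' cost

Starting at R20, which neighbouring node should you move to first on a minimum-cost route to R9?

Enumerating some paths:
R20 → R32 → R18 → R11 → R9: 6+6+7+5 = 24
R20 → R32 → R11 → R9: 6+6+5 = 17
Cheapest is R20 → R32 → R11 → R9 at 17 hops' cost.
So from R20 the first move is to R32.

R32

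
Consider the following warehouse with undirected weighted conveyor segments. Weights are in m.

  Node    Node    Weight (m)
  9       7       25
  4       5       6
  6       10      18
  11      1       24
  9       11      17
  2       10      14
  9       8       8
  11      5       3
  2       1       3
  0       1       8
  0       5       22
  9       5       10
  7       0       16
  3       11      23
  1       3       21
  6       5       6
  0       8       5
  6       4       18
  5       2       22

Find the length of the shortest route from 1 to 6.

Compare a few routes:
1 - 2 - 5 - 6: 3+22+6 = 31
1 - 2 - 10 - 6: 3+14+18 = 35
1 - 11 - 5 - 6: 24+3+6 = 33
The minimum is 31 m via 1 - 2 - 5 - 6.

31 m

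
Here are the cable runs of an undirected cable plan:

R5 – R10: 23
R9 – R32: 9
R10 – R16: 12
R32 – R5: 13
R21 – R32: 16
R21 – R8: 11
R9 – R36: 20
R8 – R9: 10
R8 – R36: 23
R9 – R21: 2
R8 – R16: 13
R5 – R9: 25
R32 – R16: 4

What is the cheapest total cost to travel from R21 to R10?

27

Settle nodes by increasing distance from R21:
R21: 0
R9: 2  (via R21)
R8: 11  (via R21)
R32: 11  (via R9)
R16: 15  (via R32)
R36: 22  (via R9)
R5: 24  (via R32)
R10: 27  (via R16)
Shortest route: R21 → R9 → R32 → R16 → R10 = 27.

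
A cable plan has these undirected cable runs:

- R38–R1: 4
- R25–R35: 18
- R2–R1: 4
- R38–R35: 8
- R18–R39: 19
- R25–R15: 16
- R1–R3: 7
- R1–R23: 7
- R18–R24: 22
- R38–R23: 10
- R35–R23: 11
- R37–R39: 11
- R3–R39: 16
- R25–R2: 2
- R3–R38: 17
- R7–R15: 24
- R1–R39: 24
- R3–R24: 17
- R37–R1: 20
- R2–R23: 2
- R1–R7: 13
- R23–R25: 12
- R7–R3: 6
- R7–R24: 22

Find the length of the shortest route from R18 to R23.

Running Dijkstra from R18:
R18: 0
R39: 19  (via R18)
R24: 22  (via R18)
R37: 30  (via R39)
R3: 35  (via R39)
R7: 41  (via R3)
R1: 42  (via R3)
R38: 46  (via R1)
R2: 46  (via R1)
R23: 48  (via R2)
Shortest route: R18–R39–R3–R1–R2–R23 = 48.

48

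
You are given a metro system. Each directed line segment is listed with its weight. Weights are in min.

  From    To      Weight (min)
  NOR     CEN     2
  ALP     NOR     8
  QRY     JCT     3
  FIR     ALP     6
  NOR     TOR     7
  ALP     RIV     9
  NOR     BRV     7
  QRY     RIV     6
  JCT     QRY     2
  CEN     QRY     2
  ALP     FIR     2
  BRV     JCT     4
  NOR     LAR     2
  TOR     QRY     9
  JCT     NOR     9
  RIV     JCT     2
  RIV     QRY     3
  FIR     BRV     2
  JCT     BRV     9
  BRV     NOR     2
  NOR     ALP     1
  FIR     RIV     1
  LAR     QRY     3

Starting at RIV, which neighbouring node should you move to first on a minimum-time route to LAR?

JCT

Candidate routes:
RIV → QRY → JCT → NOR → LAR: 3+3+9+2 = 17
RIV → JCT → BRV → NOR → LAR: 2+9+2+2 = 15
RIV → JCT → NOR → LAR: 2+9+2 = 13
Cheapest is RIV → JCT → NOR → LAR at 13 min.
So from RIV the first move is to JCT.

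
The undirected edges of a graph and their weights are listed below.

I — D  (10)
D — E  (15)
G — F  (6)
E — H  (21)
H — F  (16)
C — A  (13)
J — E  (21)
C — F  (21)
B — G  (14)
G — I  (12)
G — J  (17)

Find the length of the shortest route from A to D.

62

Enumerating some paths:
A–C–F–G–J–E–D: 13+21+6+17+21+15 = 93
A–C–F–H–E–J–G–I–D: 13+21+16+21+21+17+12+10 = 131
A–C–F–G–I–D: 13+21+6+12+10 = 62
A–C–F–H–E–D: 13+21+16+21+15 = 86
Cheapest is A–C–F–G–I–D at 62.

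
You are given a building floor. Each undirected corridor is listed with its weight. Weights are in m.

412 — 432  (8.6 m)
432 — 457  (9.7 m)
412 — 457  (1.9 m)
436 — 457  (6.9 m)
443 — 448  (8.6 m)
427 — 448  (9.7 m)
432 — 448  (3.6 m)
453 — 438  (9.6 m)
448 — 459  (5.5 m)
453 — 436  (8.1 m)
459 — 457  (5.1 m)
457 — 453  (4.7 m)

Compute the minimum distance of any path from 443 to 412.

Settle nodes by increasing distance from 443:
443: 0
448: 8.6  (via 443)
432: 12.2  (via 448)
459: 14.1  (via 448)
427: 18.3  (via 448)
457: 19.2  (via 459)
412: 20.8  (via 432)
Shortest route: 443–448–432–412 = 20.8 m.

20.8 m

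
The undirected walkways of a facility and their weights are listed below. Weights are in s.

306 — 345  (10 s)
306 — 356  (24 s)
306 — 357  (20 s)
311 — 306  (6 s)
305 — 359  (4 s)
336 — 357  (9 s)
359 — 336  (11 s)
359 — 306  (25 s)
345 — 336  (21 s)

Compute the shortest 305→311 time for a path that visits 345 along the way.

Shortest 305→345: 305 → 359 → 336 → 345 = 36
Shortest 345→311: 345 → 306 → 311 = 16
Total via 345: 36 + 16 = 52 s.

52 s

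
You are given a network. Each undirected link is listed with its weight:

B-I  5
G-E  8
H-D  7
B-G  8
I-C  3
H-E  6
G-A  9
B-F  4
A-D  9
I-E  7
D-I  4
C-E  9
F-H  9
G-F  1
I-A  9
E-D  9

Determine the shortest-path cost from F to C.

12

Compare a few routes:
F - B - I - C: 4+5+3 = 12
F - G - B - I - C: 1+8+5+3 = 17
F - G - E - I - C: 1+8+7+3 = 19
F - G - E - C: 1+8+9 = 18
Cheapest is F - B - I - C at 12.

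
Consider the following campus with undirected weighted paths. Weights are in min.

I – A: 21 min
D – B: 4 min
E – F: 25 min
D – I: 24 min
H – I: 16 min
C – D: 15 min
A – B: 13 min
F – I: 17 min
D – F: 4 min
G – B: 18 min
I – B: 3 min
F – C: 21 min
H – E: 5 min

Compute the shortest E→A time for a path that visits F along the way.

Shortest E→F: E → F = 25
Best F to A: F → D → B → A costing 21
Total via F: 25 + 21 = 46 min.

46 min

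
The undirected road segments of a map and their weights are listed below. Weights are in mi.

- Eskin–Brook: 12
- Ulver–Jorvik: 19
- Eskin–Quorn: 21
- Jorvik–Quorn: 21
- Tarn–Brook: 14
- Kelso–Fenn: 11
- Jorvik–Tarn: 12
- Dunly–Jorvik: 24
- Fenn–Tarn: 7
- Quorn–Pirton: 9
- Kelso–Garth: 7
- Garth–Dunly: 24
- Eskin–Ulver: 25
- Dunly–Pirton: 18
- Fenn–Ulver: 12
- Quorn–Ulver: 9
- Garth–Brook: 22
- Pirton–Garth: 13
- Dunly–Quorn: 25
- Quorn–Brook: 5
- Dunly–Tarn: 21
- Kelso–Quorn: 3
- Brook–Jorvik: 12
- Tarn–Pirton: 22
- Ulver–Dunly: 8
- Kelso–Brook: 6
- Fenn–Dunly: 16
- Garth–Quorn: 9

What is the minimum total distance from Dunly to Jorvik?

24 mi

Shortest distances from Dunly:
Dunly: 0
Ulver: 8  (via Dunly)
Fenn: 16  (via Dunly)
Quorn: 17  (via Ulver)
Pirton: 18  (via Dunly)
Kelso: 20  (via Quorn)
Tarn: 21  (via Dunly)
Brook: 22  (via Quorn)
Jorvik: 24  (via Dunly)
Shortest route: Dunly–Jorvik = 24 mi.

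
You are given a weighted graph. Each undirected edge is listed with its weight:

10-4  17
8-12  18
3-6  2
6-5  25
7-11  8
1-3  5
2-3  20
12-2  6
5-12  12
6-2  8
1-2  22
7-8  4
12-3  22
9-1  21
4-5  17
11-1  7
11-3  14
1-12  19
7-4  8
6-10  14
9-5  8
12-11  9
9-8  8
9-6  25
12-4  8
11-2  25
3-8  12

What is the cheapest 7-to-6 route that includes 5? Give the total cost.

45

Shortest 7→5: 7–8–9–5 = 20
Shortest 5→6: 5–6 = 25
Total via 5: 20 + 25 = 45.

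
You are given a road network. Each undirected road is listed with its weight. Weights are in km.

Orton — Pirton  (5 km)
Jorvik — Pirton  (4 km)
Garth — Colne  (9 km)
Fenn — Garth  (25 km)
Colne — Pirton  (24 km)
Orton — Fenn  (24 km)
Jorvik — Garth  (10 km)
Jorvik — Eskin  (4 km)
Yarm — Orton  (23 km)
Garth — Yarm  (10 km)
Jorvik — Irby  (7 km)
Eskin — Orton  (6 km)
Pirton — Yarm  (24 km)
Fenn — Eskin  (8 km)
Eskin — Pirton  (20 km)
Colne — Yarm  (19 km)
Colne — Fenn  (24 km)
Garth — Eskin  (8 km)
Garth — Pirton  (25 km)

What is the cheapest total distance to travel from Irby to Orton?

16 km

Compare a few routes:
Irby–Jorvik–Garth–Eskin–Orton: 7+10+8+6 = 31
Irby–Jorvik–Pirton–Orton: 7+4+5 = 16
Irby–Jorvik–Eskin–Pirton–Orton: 7+4+20+5 = 36
Irby–Jorvik–Eskin–Orton: 7+4+6 = 17
Cheapest is Irby–Jorvik–Pirton–Orton at 16 km.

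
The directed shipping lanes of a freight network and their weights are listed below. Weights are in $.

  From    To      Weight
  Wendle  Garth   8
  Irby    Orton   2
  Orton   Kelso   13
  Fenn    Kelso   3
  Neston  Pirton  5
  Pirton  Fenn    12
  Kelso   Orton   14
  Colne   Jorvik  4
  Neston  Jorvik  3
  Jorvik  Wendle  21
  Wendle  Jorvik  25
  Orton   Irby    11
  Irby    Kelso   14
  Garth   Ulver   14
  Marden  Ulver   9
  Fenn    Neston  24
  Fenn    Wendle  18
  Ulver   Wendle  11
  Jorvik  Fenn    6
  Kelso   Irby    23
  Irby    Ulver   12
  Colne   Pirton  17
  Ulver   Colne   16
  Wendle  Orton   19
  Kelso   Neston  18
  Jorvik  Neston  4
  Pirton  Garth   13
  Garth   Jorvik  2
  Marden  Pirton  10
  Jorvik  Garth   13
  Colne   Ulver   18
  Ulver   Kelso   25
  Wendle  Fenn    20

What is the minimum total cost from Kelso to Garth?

$34

Shortest distances from Kelso:
Kelso: 0
Orton: 14  (via Kelso)
Neston: 18  (via Kelso)
Jorvik: 21  (via Neston)
Irby: 23  (via Kelso)
Pirton: 23  (via Neston)
Fenn: 27  (via Jorvik)
Garth: 34  (via Jorvik)
Shortest route: Kelso–Neston–Jorvik–Garth = $34.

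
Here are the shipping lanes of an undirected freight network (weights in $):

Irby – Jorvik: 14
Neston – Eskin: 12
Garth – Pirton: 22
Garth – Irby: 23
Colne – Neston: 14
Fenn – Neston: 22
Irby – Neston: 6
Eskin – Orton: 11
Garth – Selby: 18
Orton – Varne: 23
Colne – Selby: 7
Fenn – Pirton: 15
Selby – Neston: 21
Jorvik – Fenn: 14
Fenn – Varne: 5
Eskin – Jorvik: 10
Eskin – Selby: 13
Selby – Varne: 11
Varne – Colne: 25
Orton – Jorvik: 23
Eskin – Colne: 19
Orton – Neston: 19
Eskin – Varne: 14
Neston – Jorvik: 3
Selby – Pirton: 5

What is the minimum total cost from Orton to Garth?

$42

Candidate routes:
Orton - Eskin - Selby - Garth: 11+13+18 = 42
Orton - Varne - Selby - Garth: 23+11+18 = 52
Orton - Eskin - Selby - Pirton - Garth: 11+13+5+22 = 51
Orton - Neston - Irby - Garth: 19+6+23 = 48
Cheapest is Orton - Eskin - Selby - Garth at $42.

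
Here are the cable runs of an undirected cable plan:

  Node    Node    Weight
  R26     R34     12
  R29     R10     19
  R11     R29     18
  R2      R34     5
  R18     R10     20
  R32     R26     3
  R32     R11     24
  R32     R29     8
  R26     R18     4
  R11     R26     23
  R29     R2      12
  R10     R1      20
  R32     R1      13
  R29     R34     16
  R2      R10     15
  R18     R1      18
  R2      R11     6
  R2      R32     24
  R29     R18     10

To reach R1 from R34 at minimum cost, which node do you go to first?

R26

Compare a few routes:
R34 - R26 - R18 - R1: 12+4+18 = 34
R34 - R26 - R32 - R1: 12+3+13 = 28
R34 - R29 - R32 - R1: 16+8+13 = 37
Cheapest is R34 - R26 - R32 - R1 at 28.
So from R34 the first move is to R26.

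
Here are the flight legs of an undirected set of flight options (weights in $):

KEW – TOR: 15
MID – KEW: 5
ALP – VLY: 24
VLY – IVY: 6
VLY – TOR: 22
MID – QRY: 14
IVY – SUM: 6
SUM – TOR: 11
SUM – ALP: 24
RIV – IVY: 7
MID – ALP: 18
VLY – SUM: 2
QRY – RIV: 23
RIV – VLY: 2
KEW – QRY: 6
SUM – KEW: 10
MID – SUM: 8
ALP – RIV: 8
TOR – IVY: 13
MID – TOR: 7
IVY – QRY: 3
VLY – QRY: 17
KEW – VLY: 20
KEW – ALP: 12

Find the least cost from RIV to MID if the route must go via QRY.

$21

Shortest RIV→QRY: RIV–IVY–QRY = 10
Best QRY to MID: QRY–KEW–MID costing 11
Total via QRY: 10 + 11 = $21.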